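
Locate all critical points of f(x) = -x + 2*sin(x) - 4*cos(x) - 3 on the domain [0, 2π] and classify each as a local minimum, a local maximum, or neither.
f'(x) = 4*sin(x) + 2*cos(x) - 1

Solve f'(x) = 0 on [0, 2π]:
  f'(x) = 0 ⇔ 4*sin(x) + 2*cos(x) = 1. Write the left side as R·cos(x + φ) with R = √(2² + (-4)²) = 2*sqrt(5), cos φ = sqrt(5)/5, sin φ = -2*sqrt(5)/5; then cos(x + φ) = sqrt(5)/10. Solve for x and keep the solutions lying in [0, 2π].
  ⇒ x = atan((2 + sqrt(19))/(1 - 2*sqrt(19))) + pi ≈ 2.4524, atan((2 - sqrt(19))/(1 + 2*sqrt(19))) + 2*pi ≈ 6.0451

f''(x) = -2*sin(x) + 4*cos(x)
Second-derivative test at each critical point:
  f''(2.4524) = -4.3589 < 0 → local maximum
  f''(6.0451) = 4.3589 > 0 → local minimum

Critical points: x = atan((2 + sqrt(19))/(1 - 2*sqrt(19))) + pi ≈ 2.4524 (local maximum); x = atan((2 - sqrt(19))/(1 + 2*sqrt(19))) + 2*pi ≈ 6.0451 (local minimum)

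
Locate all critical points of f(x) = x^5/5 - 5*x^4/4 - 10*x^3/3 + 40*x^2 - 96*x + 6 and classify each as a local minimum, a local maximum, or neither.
f'(x) = x^4 - 5*x^3 - 10*x^2 + 80*x - 96

Solve f'(x) = 0:
  Factor: x^4 - 5*x^3 - 10*x^2 + 80*x - 96 = (x - 4)*(x - 3)*(x - 2)*(x + 4) = 0.
  ⇒ x = -4, 2, 3, 4

f''(x) = 4*x^3 - 15*x^2 - 20*x + 80
Second-derivative test at each critical point:
  f''(-4) = -336 < 0 → local maximum
  f''(2) = 12 > 0 → local minimum
  f''(3) = -7 < 0 → local maximum
  f''(4) = 16 > 0 → local minimum

Critical points: x = -4 (local maximum); x = 2 (local minimum); x = 3 (local maximum); x = 4 (local minimum)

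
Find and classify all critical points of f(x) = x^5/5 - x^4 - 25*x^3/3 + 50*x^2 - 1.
f'(x) = x*(x^3 - 4*x^2 - 25*x + 100)

Solve f'(x) = 0:
  Factor: x^4 - 4*x^3 - 25*x^2 + 100*x = x*(x - 5)*(x - 4)*(x + 5) = 0.
  ⇒ x = -5, 0, 4, 5

f''(x) = 4*x^3 - 12*x^2 - 50*x + 100
Second-derivative test at each critical point:
  f''(-5) = -450 < 0 → local maximum
  f''(0) = 100 > 0 → local minimum
  f''(4) = -36 < 0 → local maximum
  f''(5) = 50 > 0 → local minimum

Critical points: x = -5 (local maximum); x = 0 (local minimum); x = 4 (local maximum); x = 5 (local minimum)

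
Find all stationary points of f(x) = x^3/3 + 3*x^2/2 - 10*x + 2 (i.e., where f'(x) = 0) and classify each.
f'(x) = x^2 + 3*x - 10

Solve f'(x) = 0:
  Factor: x^2 + 3*x - 10 = (x - 2)*(x + 5) = 0.
  ⇒ x = -5, 2

f''(x) = 2*x + 3
Second-derivative test at each critical point:
  f''(-5) = -7 < 0 → local maximum
  f''(2) = 7 > 0 → local minimum

Critical points: x = -5 (local maximum); x = 2 (local minimum)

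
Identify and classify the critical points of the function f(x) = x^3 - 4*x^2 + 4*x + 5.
f'(x) = 3*x^2 - 8*x + 4

Solve f'(x) = 0:
  Factor: 3*x^2 - 8*x + 4 = (x - 2)*(3*x - 2) = 0.
  ⇒ x = 2/3, 2

f''(x) = 6*x - 8
Second-derivative test at each critical point:
  f''(2/3) = -4 < 0 → local maximum
  f''(2) = 4 > 0 → local minimum

Critical points: x = 2/3 (local maximum); x = 2 (local minimum)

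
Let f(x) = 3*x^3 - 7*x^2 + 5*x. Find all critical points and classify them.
f'(x) = 9*x^2 - 14*x + 5

Solve f'(x) = 0:
  Factor: 9*x^2 - 14*x + 5 = (x - 1)*(9*x - 5) = 0.
  ⇒ x = 5/9, 1

f''(x) = 18*x - 14
Second-derivative test at each critical point:
  f''(5/9) = -4 < 0 → local maximum
  f''(1) = 4 > 0 → local minimum

Critical points: x = 5/9 (local maximum); x = 1 (local minimum)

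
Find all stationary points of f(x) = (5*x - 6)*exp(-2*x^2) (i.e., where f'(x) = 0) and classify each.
f'(x) = (-4*x*(5*x - 6) + 5)*exp(-2*x^2)

Solve f'(x) = 0:
  f'(x) = (-20*x^2 + 24*x + 5)·exp(-2*x^2) and exp(-2*x^2) > 0 for every x, so f'(x) = 0 ⇔ -20*x^2 + 24*x + 5 = 0.
  20*x^2 - 24*x - 5 = 0 has no rational roots; quadratic formula: x = (24 ± √976)/40.
  ⇒ x = 3/5 - sqrt(61)/10 ≈ -0.1810, 3/5 + sqrt(61)/10 ≈ 1.3810

f''(x) = 4*(4*x^2*(5*x - 6) - 15*x + 6)*exp(-2*x^2)
Second-derivative test at each critical point:
  f''(-0.1810) = 29.2591 > 0 → local minimum
  f''(1.3810) = -0.6889 < 0 → local maximum

Critical points: x = 3/5 - sqrt(61)/10 ≈ -0.1810 (local minimum); x = 3/5 + sqrt(61)/10 ≈ 1.3810 (local maximum)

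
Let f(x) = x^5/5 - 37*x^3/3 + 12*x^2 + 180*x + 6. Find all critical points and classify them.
f'(x) = x^4 - 37*x^2 + 24*x + 180

Solve f'(x) = 0:
  Factor: x^4 - 37*x^2 + 24*x + 180 = (x - 5)*(x - 3)*(x + 2)*(x + 6) = 0.
  ⇒ x = -6, -2, 3, 5

f''(x) = 4*x^3 - 74*x + 24
Second-derivative test at each critical point:
  f''(-6) = -396 < 0 → local maximum
  f''(-2) = 140 > 0 → local minimum
  f''(3) = -90 < 0 → local maximum
  f''(5) = 154 > 0 → local minimum

Critical points: x = -6 (local maximum); x = -2 (local minimum); x = 3 (local maximum); x = 5 (local minimum)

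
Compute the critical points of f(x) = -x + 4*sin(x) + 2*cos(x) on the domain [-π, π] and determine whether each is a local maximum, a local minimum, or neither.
f'(x) = -2*sin(x) + 4*cos(x) - 1

Solve f'(x) = 0 on [-π, π]:
  f'(x) = 0 ⇔ -2*sin(x) + 4*cos(x) = 1. Write the left side as R·cos(x + φ) with R = √(4² + 2²) = 2*sqrt(5), cos φ = 2*sqrt(5)/5, sin φ = sqrt(5)/5; then cos(x + φ) = sqrt(5)/10. Solve for x and keep the solutions lying in [-π, π].
  ⇒ x = -pi + atan((-2*sqrt(19) - 1)/(2 - sqrt(19))) ≈ -1.8089, atan((-1 + 2*sqrt(19))/(2 + sqrt(19))) ≈ 0.8816

f''(x) = -4*sin(x) - 2*cos(x)
Second-derivative test at each critical point:
  f''(-1.8089) = 4.3589 > 0 → local minimum
  f''(0.8816) = -4.3589 < 0 → local maximum

Critical points: x = -pi + atan((-2*sqrt(19) - 1)/(2 - sqrt(19))) ≈ -1.8089 (local minimum); x = atan((-1 + 2*sqrt(19))/(2 + sqrt(19))) ≈ 0.8816 (local maximum)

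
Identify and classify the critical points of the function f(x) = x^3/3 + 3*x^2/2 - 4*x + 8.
f'(x) = x^2 + 3*x - 4

Solve f'(x) = 0:
  Factor: x^2 + 3*x - 4 = (x - 1)*(x + 4) = 0.
  ⇒ x = -4, 1

f''(x) = 2*x + 3
Second-derivative test at each critical point:
  f''(-4) = -5 < 0 → local maximum
  f''(1) = 5 > 0 → local minimum

Critical points: x = -4 (local maximum); x = 1 (local minimum)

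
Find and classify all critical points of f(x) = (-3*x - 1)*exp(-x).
f'(x) = (3*x - 2)*exp(-x)

Solve f'(x) = 0:
  f'(x) = (3*x - 2)·exp(-x) and exp(-x) > 0 for every x, so f'(x) = 0 ⇔ 3*x - 2 = 0.
  3*x - 2 = 0.
  ⇒ x = 2/3

f''(x) = (5 - 3*x)*exp(-x)
Second-derivative test at each critical point:
  f''(2/3) = 1.5403 > 0 → local minimum

Critical points: x = 2/3 (local minimum)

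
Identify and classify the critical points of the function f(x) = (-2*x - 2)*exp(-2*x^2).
f'(x) = 2*(4*x*(x + 1) - 1)*exp(-2*x^2)

Solve f'(x) = 0:
  f'(x) = (8*x^2 + 8*x - 2)·exp(-2*x^2) and exp(-2*x^2) > 0 for every x, so f'(x) = 0 ⇔ 8*x^2 + 8*x - 2 = 0.
  Factor: 8*x^2 + 8*x - 2 = 2*(4*x^2 + 4*x - 1); 4*x^2 + 4*x - 1 = 0 has no rational roots; quadratic formula: x = (-4 ± √32)/8.
  ⇒ x = -sqrt(2)/2 - 1/2 ≈ -1.2071, -1/2 + sqrt(2)/2 ≈ 0.2071

f''(x) = 8*(-4*x^2*(x + 1) + 3*x + 1)*exp(-2*x^2)
Second-derivative test at each critical point:
  f''(-1.2071) = -0.6137 < 0 → local maximum
  f''(0.2071) = 10.3836 > 0 → local minimum

Critical points: x = -sqrt(2)/2 - 1/2 ≈ -1.2071 (local maximum); x = -1/2 + sqrt(2)/2 ≈ 0.2071 (local minimum)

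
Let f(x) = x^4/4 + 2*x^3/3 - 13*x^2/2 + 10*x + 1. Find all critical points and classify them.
f'(x) = x^3 + 2*x^2 - 13*x + 10

Solve f'(x) = 0:
  Factor: x^3 + 2*x^2 - 13*x + 10 = (x - 2)*(x - 1)*(x + 5) = 0.
  ⇒ x = -5, 1, 2

f''(x) = 3*x^2 + 4*x - 13
Second-derivative test at each critical point:
  f''(-5) = 42 > 0 → local minimum
  f''(1) = -6 < 0 → local maximum
  f''(2) = 7 > 0 → local minimum

Critical points: x = -5 (local minimum); x = 1 (local maximum); x = 2 (local minimum)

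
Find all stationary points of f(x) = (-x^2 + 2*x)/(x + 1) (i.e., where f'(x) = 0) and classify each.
f'(x) = (-x^2 - 2*x + 2)/(x^2 + 2*x + 1)

Solve f'(x) = 0:
  f'(x) = -(x^2 + 2*x - 2)/(x + 1)^2; the denominator is positive wherever f is defined, so f'(x) = 0 ⇔ -x^2 - 2*x + 2 = 0.
  x^2 + 2*x - 2 = 0 has no rational roots; quadratic formula: x = (-2 ± √12)/2.
  ⇒ x = -sqrt(3) - 1 ≈ -2.7321, -1 + sqrt(3) ≈ 0.7321

f''(x) = -6/(x^3 + 3*x^2 + 3*x + 1)
Second-derivative test at each critical point:
  f''(-2.7321) = 1.1547 > 0 → local minimum
  f''(0.7321) = -1.1547 < 0 → local maximum

Critical points: x = -sqrt(3) - 1 ≈ -2.7321 (local minimum); x = -1 + sqrt(3) ≈ 0.7321 (local maximum)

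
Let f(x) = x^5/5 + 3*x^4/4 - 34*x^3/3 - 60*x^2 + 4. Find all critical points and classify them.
f'(x) = x*(x^3 + 3*x^2 - 34*x - 120)

Solve f'(x) = 0:
  Factor: x^4 + 3*x^3 - 34*x^2 - 120*x = x*(x - 6)*(x + 4)*(x + 5) = 0.
  ⇒ x = -5, -4, 0, 6

f''(x) = 4*x^3 + 9*x^2 - 68*x - 120
Second-derivative test at each critical point:
  f''(-5) = -55 < 0 → local maximum
  f''(-4) = 40 > 0 → local minimum
  f''(0) = -120 < 0 → local maximum
  f''(6) = 660 > 0 → local minimum

Critical points: x = -5 (local maximum); x = -4 (local minimum); x = 0 (local maximum); x = 6 (local minimum)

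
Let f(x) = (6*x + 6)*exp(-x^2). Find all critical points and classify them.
f'(x) = 6*(-2*x*(x + 1) + 1)*exp(-x^2)

Solve f'(x) = 0:
  f'(x) = (-12*x^2 - 12*x + 6)·exp(-x^2) and exp(-x^2) > 0 for every x, so f'(x) = 0 ⇔ -12*x^2 - 12*x + 6 = 0.
  Factor: -12*x^2 - 12*x + 6 = -6*(2*x^2 + 2*x - 1); 2*x^2 + 2*x - 1 = 0 has no rational roots; quadratic formula: x = (-2 ± √12)/4.
  ⇒ x = -sqrt(3)/2 - 1/2 ≈ -1.3660, -1/2 + sqrt(3)/2 ≈ 0.3660

f''(x) = 12*(2*x^2*(x + 1) - 3*x - 1)*exp(-x^2)
Second-derivative test at each critical point:
  f''(-1.3660) = 3.2162 > 0 → local minimum
  f''(0.3660) = -18.1785 < 0 → local maximum

Critical points: x = -sqrt(3)/2 - 1/2 ≈ -1.3660 (local minimum); x = -1/2 + sqrt(3)/2 ≈ 0.3660 (local maximum)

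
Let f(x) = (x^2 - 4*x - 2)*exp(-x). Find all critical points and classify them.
f'(x) = (-x^2 + 6*x - 2)*exp(-x)

Solve f'(x) = 0:
  f'(x) = (-x^2 + 6*x - 2)·exp(-x) and exp(-x) > 0 for every x, so f'(x) = 0 ⇔ -x^2 + 6*x - 2 = 0.
  x^2 - 6*x + 2 = 0 has no rational roots; quadratic formula: x = (6 ± √28)/2.
  ⇒ x = 3 - sqrt(7) ≈ 0.3542, sqrt(7) + 3 ≈ 5.6458

f''(x) = (x^2 - 8*x + 8)*exp(-x)
Second-derivative test at each critical point:
  f''(0.3542) = 3.7130 > 0 → local minimum
  f''(5.6458) = -0.0187 < 0 → local maximum

Critical points: x = 3 - sqrt(7) ≈ 0.3542 (local minimum); x = sqrt(7) + 3 ≈ 5.6458 (local maximum)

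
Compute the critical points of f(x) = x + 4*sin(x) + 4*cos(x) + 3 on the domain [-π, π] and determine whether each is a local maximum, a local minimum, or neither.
f'(x) = 4*sqrt(2)*cos(x + pi/4) + 1

Solve f'(x) = 0 on [-π, π]:
  f'(x) = 0 ⇔ -4*sin(x) + 4*cos(x) = -1. Write the left side as R·cos(x + φ) with R = √(4² + 4²) = 4*sqrt(2), cos φ = sqrt(2)/2, sin φ = sqrt(2)/2; then cos(x + φ) = -sqrt(2)/8. Solve for x and keep the solutions lying in [-π, π].
  ⇒ x = -pi + atan((1 - sqrt(31))/(-sqrt(31) - 1)) ≈ -2.5339, atan((1 + sqrt(31))/(-1 + sqrt(31))) ≈ 0.9631

f''(x) = -4*sqrt(2)*sin(x + pi/4)
Second-derivative test at each critical point:
  f''(-2.5339) = 5.5678 > 0 → local minimum
  f''(0.9631) = -5.5678 < 0 → local maximum

Critical points: x = -pi + atan((1 - sqrt(31))/(-sqrt(31) - 1)) ≈ -2.5339 (local minimum); x = atan((1 + sqrt(31))/(-1 + sqrt(31))) ≈ 0.9631 (local maximum)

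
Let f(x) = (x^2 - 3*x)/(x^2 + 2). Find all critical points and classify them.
f'(x) = (3*x^2 + 4*x - 6)/(x^4 + 4*x^2 + 4)

Solve f'(x) = 0:
  f'(x) = (3*x^2 + 4*x - 6)/(x^2 + 2)^2; the denominator is positive wherever f is defined, so f'(x) = 0 ⇔ 3*x^2 + 4*x - 6 = 0.
  3*x^2 + 4*x - 6 = 0 has no rational roots; quadratic formula: x = (-4 ± √88)/6.
  ⇒ x = -sqrt(22)/3 - 2/3 ≈ -2.2301, -2/3 + sqrt(22)/3 ≈ 0.8968

f''(x) = 2*(-3*x^3 - 6*x^2 + 18*x + 4)/(x^6 + 6*x^4 + 12*x^2 + 8)
Second-derivative test at each critical point:
  f''(-2.2301) = -0.1929 < 0 → local maximum
  f''(0.8968) = 1.1929 > 0 → local minimum

Critical points: x = -sqrt(22)/3 - 2/3 ≈ -2.2301 (local maximum); x = -2/3 + sqrt(22)/3 ≈ 0.8968 (local minimum)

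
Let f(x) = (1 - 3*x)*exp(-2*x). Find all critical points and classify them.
f'(x) = (6*x - 5)*exp(-2*x)

Solve f'(x) = 0:
  f'(x) = (6*x - 5)·exp(-2*x) and exp(-2*x) > 0 for every x, so f'(x) = 0 ⇔ 6*x - 5 = 0.
  6*x - 5 = 0.
  ⇒ x = 5/6

f''(x) = 4*(4 - 3*x)*exp(-2*x)
Second-derivative test at each critical point:
  f''(5/6) = 1.1333 > 0 → local minimum

Critical points: x = 5/6 (local minimum)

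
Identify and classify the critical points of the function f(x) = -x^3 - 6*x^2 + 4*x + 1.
f'(x) = -3*x^2 - 12*x + 4

Solve f'(x) = 0:
  3*x^2 + 12*x - 4 = 0 has no rational roots; quadratic formula: x = (-12 ± √192)/6.
  ⇒ x = -4*sqrt(3)/3 - 2 ≈ -4.3094, -2 + 4*sqrt(3)/3 ≈ 0.3094

f''(x) = -6*x - 12
Second-derivative test at each critical point:
  f''(-4.3094) = 13.8564 > 0 → local minimum
  f''(0.3094) = -13.8564 < 0 → local maximum

Critical points: x = -4*sqrt(3)/3 - 2 ≈ -4.3094 (local minimum); x = -2 + 4*sqrt(3)/3 ≈ 0.3094 (local maximum)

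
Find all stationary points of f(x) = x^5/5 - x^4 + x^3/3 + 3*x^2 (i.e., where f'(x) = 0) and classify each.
f'(x) = x*(x^3 - 4*x^2 + x + 6)

Solve f'(x) = 0:
  Factor: x^4 - 4*x^3 + x^2 + 6*x = x*(x - 3)*(x - 2)*(x + 1) = 0.
  ⇒ x = -1, 0, 2, 3

f''(x) = 4*x^3 - 12*x^2 + 2*x + 6
Second-derivative test at each critical point:
  f''(-1) = -12 < 0 → local maximum
  f''(0) = 6 > 0 → local minimum
  f''(2) = -6 < 0 → local maximum
  f''(3) = 12 > 0 → local minimum

Critical points: x = -1 (local maximum); x = 0 (local minimum); x = 2 (local maximum); x = 3 (local minimum)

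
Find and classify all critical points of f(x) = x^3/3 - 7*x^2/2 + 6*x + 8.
f'(x) = x^2 - 7*x + 6

Solve f'(x) = 0:
  Factor: x^2 - 7*x + 6 = (x - 6)*(x - 1) = 0.
  ⇒ x = 1, 6

f''(x) = 2*x - 7
Second-derivative test at each critical point:
  f''(1) = -5 < 0 → local maximum
  f''(6) = 5 > 0 → local minimum

Critical points: x = 1 (local maximum); x = 6 (local minimum)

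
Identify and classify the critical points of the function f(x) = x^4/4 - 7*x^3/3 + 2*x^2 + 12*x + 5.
f'(x) = x^3 - 7*x^2 + 4*x + 12

Solve f'(x) = 0:
  Factor: x^3 - 7*x^2 + 4*x + 12 = (x - 6)*(x - 2)*(x + 1) = 0.
  ⇒ x = -1, 2, 6

f''(x) = 3*x^2 - 14*x + 4
Second-derivative test at each critical point:
  f''(-1) = 21 > 0 → local minimum
  f''(2) = -12 < 0 → local maximum
  f''(6) = 28 > 0 → local minimum

Critical points: x = -1 (local minimum); x = 2 (local maximum); x = 6 (local minimum)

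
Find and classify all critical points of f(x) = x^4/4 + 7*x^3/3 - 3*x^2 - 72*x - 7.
f'(x) = x^3 + 7*x^2 - 6*x - 72

Solve f'(x) = 0:
  Factor: x^3 + 7*x^2 - 6*x - 72 = (x - 3)*(x + 4)*(x + 6) = 0.
  ⇒ x = -6, -4, 3

f''(x) = 3*x^2 + 14*x - 6
Second-derivative test at each critical point:
  f''(-6) = 18 > 0 → local minimum
  f''(-4) = -14 < 0 → local maximum
  f''(3) = 63 > 0 → local minimum

Critical points: x = -6 (local minimum); x = -4 (local maximum); x = 3 (local minimum)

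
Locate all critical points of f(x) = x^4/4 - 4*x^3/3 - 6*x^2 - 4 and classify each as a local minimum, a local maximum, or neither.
f'(x) = x*(x^2 - 4*x - 12)

Solve f'(x) = 0:
  Factor: x^3 - 4*x^2 - 12*x = x*(x - 6)*(x + 2) = 0.
  ⇒ x = -2, 0, 6

f''(x) = 3*x^2 - 8*x - 12
Second-derivative test at each critical point:
  f''(-2) = 16 > 0 → local minimum
  f''(0) = -12 < 0 → local maximum
  f''(6) = 48 > 0 → local minimum

Critical points: x = -2 (local minimum); x = 0 (local maximum); x = 6 (local minimum)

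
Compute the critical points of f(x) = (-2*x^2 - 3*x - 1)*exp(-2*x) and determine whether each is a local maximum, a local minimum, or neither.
f'(x) = (4*x^2 + 2*x - 1)*exp(-2*x)

Solve f'(x) = 0:
  f'(x) = (4*x^2 + 2*x - 1)·exp(-2*x) and exp(-2*x) > 0 for every x, so f'(x) = 0 ⇔ 4*x^2 + 2*x - 1 = 0.
  4*x^2 + 2*x - 1 = 0 has no rational roots; quadratic formula: x = (-2 ± √20)/8.
  ⇒ x = -sqrt(5)/4 - 1/4 ≈ -0.8090, -1/4 + sqrt(5)/4 ≈ 0.3090

f''(x) = 4*(-2*x^2 + x + 1)*exp(-2*x)
Second-derivative test at each critical point:
  f''(-0.8090) = -22.5537 < 0 → local maximum
  f''(0.3090) = 2.4105 > 0 → local minimum

Critical points: x = -sqrt(5)/4 - 1/4 ≈ -0.8090 (local maximum); x = -1/4 + sqrt(5)/4 ≈ 0.3090 (local minimum)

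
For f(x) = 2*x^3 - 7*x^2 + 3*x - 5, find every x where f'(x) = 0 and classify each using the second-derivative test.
f'(x) = 6*x^2 - 14*x + 3

Solve f'(x) = 0:
  6*x^2 - 14*x + 3 = 0 has no rational roots; quadratic formula: x = (14 ± √124)/12.
  ⇒ x = 7/6 - sqrt(31)/6 ≈ 0.2387, sqrt(31)/6 + 7/6 ≈ 2.0946

f''(x) = 12*x - 14
Second-derivative test at each critical point:
  f''(0.2387) = -11.1355 < 0 → local maximum
  f''(2.0946) = 11.1355 > 0 → local minimum

Critical points: x = 7/6 - sqrt(31)/6 ≈ 0.2387 (local maximum); x = sqrt(31)/6 + 7/6 ≈ 2.0946 (local minimum)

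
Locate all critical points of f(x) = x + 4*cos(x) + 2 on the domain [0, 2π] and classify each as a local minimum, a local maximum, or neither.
f'(x) = 1 - 4*sin(x)

Solve f'(x) = 0 on [0, 2π]:
  f'(x) = 0 ⇔ sin(x) = 1/4, i.e. x = arcsin(1/4) + 2nπ or x = π − arcsin(1/4) + 2nπ; keep the solutions lying in [0, 2π].
  ⇒ x = asin(1/4) ≈ 0.2527, pi - asin(1/4) ≈ 2.8889

f''(x) = -4*cos(x)
Second-derivative test at each critical point:
  f''(0.2527) = -3.8730 < 0 → local maximum
  f''(2.8889) = 3.8730 > 0 → local minimum

Critical points: x = asin(1/4) ≈ 0.2527 (local maximum); x = pi - asin(1/4) ≈ 2.8889 (local minimum)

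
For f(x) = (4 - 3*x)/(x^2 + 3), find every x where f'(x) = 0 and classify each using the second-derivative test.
f'(x) = (3*x^2 - 8*x - 9)/(x^4 + 6*x^2 + 9)

Solve f'(x) = 0:
  f'(x) = (3*x^2 - 8*x - 9)/(x^2 + 3)^2; the denominator is positive wherever f is defined, so f'(x) = 0 ⇔ 3*x^2 - 8*x - 9 = 0.
  3*x^2 - 8*x - 9 = 0 has no rational roots; quadratic formula: x = (8 ± √172)/6.
  ⇒ x = 4/3 - sqrt(43)/3 ≈ -0.8525, 4/3 + sqrt(43)/3 ≈ 3.5191

f''(x) = 2*(4*x^2*(4 - 3*x) + (9*x - 4)*(x^2 + 3))/(x^2 + 3)^3
Second-derivative test at each critical point:
  f''(-0.8525) = -0.9443 < 0 → local maximum
  f''(3.5191) = 0.0554 > 0 → local minimum

Critical points: x = 4/3 - sqrt(43)/3 ≈ -0.8525 (local maximum); x = 4/3 + sqrt(43)/3 ≈ 3.5191 (local minimum)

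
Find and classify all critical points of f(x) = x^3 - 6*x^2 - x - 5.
f'(x) = 3*x^2 - 12*x - 1

Solve f'(x) = 0:
  3*x^2 - 12*x - 1 = 0 has no rational roots; quadratic formula: x = (12 ± √156)/6.
  ⇒ x = 2 - sqrt(39)/3 ≈ -0.0817, 2 + sqrt(39)/3 ≈ 4.0817

f''(x) = 6*x - 12
Second-derivative test at each critical point:
  f''(-0.0817) = -12.4900 < 0 → local maximum
  f''(4.0817) = 12.4900 > 0 → local minimum

Critical points: x = 2 - sqrt(39)/3 ≈ -0.0817 (local maximum); x = 2 + sqrt(39)/3 ≈ 4.0817 (local minimum)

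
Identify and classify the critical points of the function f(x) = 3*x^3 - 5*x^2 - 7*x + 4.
f'(x) = 9*x^2 - 10*x - 7

Solve f'(x) = 0:
  9*x^2 - 10*x - 7 = 0 has no rational roots; quadratic formula: x = (10 ± √352)/18.
  ⇒ x = 5/9 - 2*sqrt(22)/9 ≈ -0.4868, 5/9 + 2*sqrt(22)/9 ≈ 1.5979

f''(x) = 18*x - 10
Second-derivative test at each critical point:
  f''(-0.4868) = -18.7617 < 0 → local maximum
  f''(1.5979) = 18.7617 > 0 → local minimum

Critical points: x = 5/9 - 2*sqrt(22)/9 ≈ -0.4868 (local maximum); x = 5/9 + 2*sqrt(22)/9 ≈ 1.5979 (local minimum)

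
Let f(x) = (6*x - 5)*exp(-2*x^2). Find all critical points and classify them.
f'(x) = 2*(-2*x*(6*x - 5) + 3)*exp(-2*x^2)

Solve f'(x) = 0:
  f'(x) = (-24*x^2 + 20*x + 6)·exp(-2*x^2) and exp(-2*x^2) > 0 for every x, so f'(x) = 0 ⇔ -24*x^2 + 20*x + 6 = 0.
  Factor: -24*x^2 + 20*x + 6 = -2*(12*x^2 - 10*x - 3); 12*x^2 - 10*x - 3 = 0 has no rational roots; quadratic formula: x = (10 ± √244)/24.
  ⇒ x = 5/12 - sqrt(61)/12 ≈ -0.2342, 5/12 + sqrt(61)/12 ≈ 1.0675

f''(x) = 4*(4*x^2*(6*x - 5) - 18*x + 5)*exp(-2*x^2)
Second-derivative test at each critical point:
  f''(-0.2342) = 27.9955 > 0 → local minimum
  f''(1.0675) = -3.1980 < 0 → local maximum

Critical points: x = 5/12 - sqrt(61)/12 ≈ -0.2342 (local minimum); x = 5/12 + sqrt(61)/12 ≈ 1.0675 (local maximum)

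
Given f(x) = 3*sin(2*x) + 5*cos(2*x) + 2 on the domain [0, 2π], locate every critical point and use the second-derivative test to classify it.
f'(x) = -10*sin(2*x) + 6*cos(2*x)

Solve f'(x) = 0 on [0, 2π]:
  f'(x) = 0 ⇔ 3*cos(2*x) = 5*sin(2*x) ⇔ tan(2*x) = 3/5, i.e. 2*x = arctan(3/5) + nπ; keep the solutions lying in [0, 2π].
  ⇒ x = atan(3/5)/2 ≈ 0.2702, atan(3/5)/2 + pi/2 ≈ 1.8410, atan(3/5)/2 + pi ≈ 3.4118, atan(3/5)/2 + 3*pi/2 ≈ 4.9826

f''(x) = -12*sin(2*x) - 20*cos(2*x)
Second-derivative test at each critical point:
  f''(0.2702) = -23.3238 < 0 → local maximum
  f''(1.8410) = 23.3238 > 0 → local minimum
  f''(3.4118) = -23.3238 < 0 → local maximum
  f''(4.9826) = 23.3238 > 0 → local minimum

Critical points: x = atan(3/5)/2 ≈ 0.2702 (local maximum); x = atan(3/5)/2 + pi/2 ≈ 1.8410 (local minimum); x = atan(3/5)/2 + pi ≈ 3.4118 (local maximum); x = atan(3/5)/2 + 3*pi/2 ≈ 4.9826 (local minimum)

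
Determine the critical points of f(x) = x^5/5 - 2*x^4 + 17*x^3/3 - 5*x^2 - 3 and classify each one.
f'(x) = x*(x^3 - 8*x^2 + 17*x - 10)

Solve f'(x) = 0:
  Factor: x^4 - 8*x^3 + 17*x^2 - 10*x = x*(x - 5)*(x - 2)*(x - 1) = 0.
  ⇒ x = 0, 1, 2, 5

f''(x) = 4*x^3 - 24*x^2 + 34*x - 10
Second-derivative test at each critical point:
  f''(0) = -10 < 0 → local maximum
  f''(1) = 4 > 0 → local minimum
  f''(2) = -6 < 0 → local maximum
  f''(5) = 60 > 0 → local minimum

Critical points: x = 0 (local maximum); x = 1 (local minimum); x = 2 (local maximum); x = 5 (local minimum)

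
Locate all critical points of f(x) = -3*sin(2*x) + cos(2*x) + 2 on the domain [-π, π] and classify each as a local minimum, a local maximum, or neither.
f'(x) = -2*sin(2*x) - 6*cos(2*x)

Solve f'(x) = 0 on [-π, π]:
  f'(x) = 0 ⇔ -3*cos(2*x) = sin(2*x) ⇔ tan(2*x) = -3, i.e. 2*x = arctan(-3) + nπ; keep the solutions lying in [-π, π].
  ⇒ x = -pi/2 - atan(3)/2 ≈ -2.1953, -atan(3)/2 ≈ -0.6245, -atan(3)/2 + pi/2 ≈ 0.9463, pi - atan(3)/2 ≈ 2.5171

f''(x) = 12*sin(2*x) - 4*cos(2*x)
Second-derivative test at each critical point:
  f''(-2.1953) = 12.6491 > 0 → local minimum
  f''(-0.6245) = -12.6491 < 0 → local maximum
  f''(0.9463) = 12.6491 > 0 → local minimum
  f''(2.5171) = -12.6491 < 0 → local maximum

Critical points: x = -pi/2 - atan(3)/2 ≈ -2.1953 (local minimum); x = -atan(3)/2 ≈ -0.6245 (local maximum); x = -atan(3)/2 + pi/2 ≈ 0.9463 (local minimum); x = pi - atan(3)/2 ≈ 2.5171 (local maximum)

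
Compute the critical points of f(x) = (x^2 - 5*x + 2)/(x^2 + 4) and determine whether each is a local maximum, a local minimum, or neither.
f'(x) = (5*x^2 + 4*x - 20)/(x^4 + 8*x^2 + 16)

Solve f'(x) = 0:
  f'(x) = (5*x^2 + 4*x - 20)/(x^2 + 4)^2; the denominator is positive wherever f is defined, so f'(x) = 0 ⇔ 5*x^2 + 4*x - 20 = 0.
  5*x^2 + 4*x - 20 = 0 has no rational roots; quadratic formula: x = (-4 ± √416)/10.
  ⇒ x = -2*sqrt(26)/5 - 2/5 ≈ -2.4396, -2/5 + 2*sqrt(26)/5 ≈ 1.6396

f''(x) = 2*(-5*x^3 - 6*x^2 + 60*x + 8)/(x^6 + 12*x^4 + 48*x^2 + 64)
Second-derivative test at each critical point:
  f''(-2.4396) = -0.2059 < 0 → local maximum
  f''(1.6396) = 0.4559 > 0 → local minimum

Critical points: x = -2*sqrt(26)/5 - 2/5 ≈ -2.4396 (local maximum); x = -2/5 + 2*sqrt(26)/5 ≈ 1.6396 (local minimum)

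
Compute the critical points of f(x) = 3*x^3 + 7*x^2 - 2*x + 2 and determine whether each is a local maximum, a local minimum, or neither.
f'(x) = 9*x^2 + 14*x - 2

Solve f'(x) = 0:
  9*x^2 + 14*x - 2 = 0 has no rational roots; quadratic formula: x = (-14 ± √268)/18.
  ⇒ x = -sqrt(67)/9 - 7/9 ≈ -1.6873, -7/9 + sqrt(67)/9 ≈ 0.1317

f''(x) = 18*x + 14
Second-derivative test at each critical point:
  f''(-1.6873) = -16.3707 < 0 → local maximum
  f''(0.1317) = 16.3707 > 0 → local minimum

Critical points: x = -sqrt(67)/9 - 7/9 ≈ -1.6873 (local maximum); x = -7/9 + sqrt(67)/9 ≈ 0.1317 (local minimum)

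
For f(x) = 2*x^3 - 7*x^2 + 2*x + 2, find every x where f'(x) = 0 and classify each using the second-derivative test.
f'(x) = 6*x^2 - 14*x + 2

Solve f'(x) = 0:
  Factor: 6*x^2 - 14*x + 2 = 2*(3*x^2 - 7*x + 1); 3*x^2 - 7*x + 1 = 0 has no rational roots; quadratic formula: x = (7 ± √37)/6.
  ⇒ x = 7/6 - sqrt(37)/6 ≈ 0.1529, sqrt(37)/6 + 7/6 ≈ 2.1805

f''(x) = 12*x - 14
Second-derivative test at each critical point:
  f''(0.1529) = -12.1655 < 0 → local maximum
  f''(2.1805) = 12.1655 > 0 → local minimum

Critical points: x = 7/6 - sqrt(37)/6 ≈ 0.1529 (local maximum); x = sqrt(37)/6 + 7/6 ≈ 2.1805 (local minimum)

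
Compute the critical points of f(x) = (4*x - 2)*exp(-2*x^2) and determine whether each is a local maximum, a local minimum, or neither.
f'(x) = 4*(-2*x*(2*x - 1) + 1)*exp(-2*x^2)

Solve f'(x) = 0:
  f'(x) = (-16*x^2 + 8*x + 4)·exp(-2*x^2) and exp(-2*x^2) > 0 for every x, so f'(x) = 0 ⇔ -16*x^2 + 8*x + 4 = 0.
  Factor: -16*x^2 + 8*x + 4 = -4*(4*x^2 - 2*x - 1); 4*x^2 - 2*x - 1 = 0 has no rational roots; quadratic formula: x = (2 ± √20)/8.
  ⇒ x = 1/4 - sqrt(5)/4 ≈ -0.3090, 1/4 + sqrt(5)/4 ≈ 0.8090

f''(x) = 8*(4*x^2*(2*x - 1) - 6*x + 1)*exp(-2*x^2)
Second-derivative test at each critical point:
  f''(-0.3090) = 14.7786 > 0 → local minimum
  f''(0.8090) = -4.8314 < 0 → local maximum

Critical points: x = 1/4 - sqrt(5)/4 ≈ -0.3090 (local minimum); x = 1/4 + sqrt(5)/4 ≈ 0.8090 (local maximum)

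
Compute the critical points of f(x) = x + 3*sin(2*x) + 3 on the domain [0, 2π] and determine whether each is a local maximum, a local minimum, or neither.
f'(x) = 6*cos(2*x) + 1

Solve f'(x) = 0 on [0, 2π]:
  f'(x) = 0 ⇔ cos(2*x) = -1/6, i.e. 2*x = ±arccos(-1/6) + 2nπ; keep the solutions lying in [0, 2π].
  ⇒ x = acos(-1/6)/2 ≈ 0.8691, pi - acos(-1/6)/2 ≈ 2.2725, acos(-1/6)/2 + pi ≈ 4.0107, -acos(-1/6)/2 + 2*pi ≈ 5.4141

f''(x) = -12*sin(2*x)
Second-derivative test at each critical point:
  f''(0.8691) = -11.8322 < 0 → local maximum
  f''(2.2725) = 11.8322 > 0 → local minimum
  f''(4.0107) = -11.8322 < 0 → local maximum
  f''(5.4141) = 11.8322 > 0 → local minimum

Critical points: x = acos(-1/6)/2 ≈ 0.8691 (local maximum); x = pi - acos(-1/6)/2 ≈ 2.2725 (local minimum); x = acos(-1/6)/2 + pi ≈ 4.0107 (local maximum); x = -acos(-1/6)/2 + 2*pi ≈ 5.4141 (local minimum)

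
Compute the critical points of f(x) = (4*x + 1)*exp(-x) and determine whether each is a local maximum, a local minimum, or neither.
f'(x) = (3 - 4*x)*exp(-x)

Solve f'(x) = 0:
  f'(x) = (3 - 4*x)·exp(-x) and exp(-x) > 0 for every x, so f'(x) = 0 ⇔ 3 - 4*x = 0.
  3 - 4*x = 0.
  ⇒ x = 3/4

f''(x) = (4*x - 7)*exp(-x)
Second-derivative test at each critical point:
  f''(3/4) = -1.8895 < 0 → local maximum

Critical points: x = 3/4 (local maximum)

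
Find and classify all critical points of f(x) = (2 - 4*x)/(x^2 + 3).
f'(x) = 4*(x^2 - x - 3)/(x^4 + 6*x^2 + 9)

Solve f'(x) = 0:
  f'(x) = 4*(x^2 - x - 3)/(x^2 + 3)^2; the denominator is positive wherever f is defined, so f'(x) = 0 ⇔ 4*x^2 - 4*x - 12 = 0.
  Factor: 4*x^2 - 4*x - 12 = 4*(x^2 - x - 3); x^2 - x - 3 = 0 has no rational roots; quadratic formula: x = (1 ± √13)/2.
  ⇒ x = 1/2 - sqrt(13)/2 ≈ -1.3028, 1/2 + sqrt(13)/2 ≈ 2.3028

f''(x) = 4*(4*x^2*(1 - 2*x) + (6*x - 1)*(x^2 + 3))/(x^2 + 3)^3
Second-derivative test at each critical point:
  f''(-1.3028) = -0.6537 < 0 → local maximum
  f''(2.3028) = 0.2092 > 0 → local minimum

Critical points: x = 1/2 - sqrt(13)/2 ≈ -1.3028 (local maximum); x = 1/2 + sqrt(13)/2 ≈ 2.3028 (local minimum)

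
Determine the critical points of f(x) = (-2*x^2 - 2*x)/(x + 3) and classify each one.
f'(x) = 2*(-x^2 - 6*x - 3)/(x^2 + 6*x + 9)

Solve f'(x) = 0:
  f'(x) = -2*(x^2 + 6*x + 3)/(x + 3)^2; the denominator is positive wherever f is defined, so f'(x) = 0 ⇔ -2*x^2 - 12*x - 6 = 0.
  Factor: -2*x^2 - 12*x - 6 = -2*(x^2 + 6*x + 3); x^2 + 6*x + 3 = 0 has no rational roots; quadratic formula: x = (-6 ± √24)/2.
  ⇒ x = -3 - sqrt(6) ≈ -5.4495, -3 + sqrt(6) ≈ -0.5505

f''(x) = -24/(x^3 + 9*x^2 + 27*x + 27)
Second-derivative test at each critical point:
  f''(-5.4495) = 1.6330 > 0 → local minimum
  f''(-0.5505) = -1.6330 < 0 → local maximum

Critical points: x = -3 - sqrt(6) ≈ -5.4495 (local minimum); x = -3 + sqrt(6) ≈ -0.5505 (local maximum)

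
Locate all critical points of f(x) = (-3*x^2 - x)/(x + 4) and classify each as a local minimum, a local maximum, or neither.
f'(x) = (-3*x^2 - 24*x - 4)/(x^2 + 8*x + 16)

Solve f'(x) = 0:
  f'(x) = -(3*x^2 + 24*x + 4)/(x + 4)^2; the denominator is positive wherever f is defined, so f'(x) = 0 ⇔ -3*x^2 - 24*x - 4 = 0.
  3*x^2 + 24*x + 4 = 0 has no rational roots; quadratic formula: x = (-24 ± √528)/6.
  ⇒ x = -4 - 2*sqrt(33)/3 ≈ -7.8297, -4 + 2*sqrt(33)/3 ≈ -0.1703

f''(x) = -88/(x^3 + 12*x^2 + 48*x + 64)
Second-derivative test at each critical point:
  f''(-7.8297) = 1.5667 > 0 → local minimum
  f''(-0.1703) = -1.5667 < 0 → local maximum

Critical points: x = -4 - 2*sqrt(33)/3 ≈ -7.8297 (local minimum); x = -4 + 2*sqrt(33)/3 ≈ -0.1703 (local maximum)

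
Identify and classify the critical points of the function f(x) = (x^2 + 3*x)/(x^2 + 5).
f'(x) = (-3*x^2 + 10*x + 15)/(x^4 + 10*x^2 + 25)

Solve f'(x) = 0:
  f'(x) = -(3*x^2 - 10*x - 15)/(x^2 + 5)^2; the denominator is positive wherever f is defined, so f'(x) = 0 ⇔ -3*x^2 + 10*x + 15 = 0.
  3*x^2 - 10*x - 15 = 0 has no rational roots; quadratic formula: x = (10 ± √280)/6.
  ⇒ x = 5/3 - sqrt(70)/3 ≈ -1.1222, 5/3 + sqrt(70)/3 ≈ 4.4555

f''(x) = 2*(3*x^3 - 15*x^2 - 45*x + 25)/(x^6 + 15*x^4 + 75*x^2 + 125)
Second-derivative test at each critical point:
  f''(-1.1222) = 0.4271 > 0 → local minimum
  f''(4.4555) = -0.0271 < 0 → local maximum

Critical points: x = 5/3 - sqrt(70)/3 ≈ -1.1222 (local minimum); x = 5/3 + sqrt(70)/3 ≈ 4.4555 (local maximum)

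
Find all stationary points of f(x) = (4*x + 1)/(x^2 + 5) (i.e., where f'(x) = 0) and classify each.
f'(x) = 2*(-2*x^2 - x + 10)/(x^4 + 10*x^2 + 25)

Solve f'(x) = 0:
  f'(x) = -2*(x - 2)*(2*x + 5)/(x^2 + 5)^2; the denominator is positive wherever f is defined, so f'(x) = 0 ⇔ -4*x^2 - 2*x + 20 = 0.
  Factor: -4*x^2 - 2*x + 20 = -2*(x - 2)*(2*x + 5) = 0.
  ⇒ x = -5/2, 2

f''(x) = 2*(4*x^2*(4*x + 1) - (12*x + 1)*(x^2 + 5))/(x^2 + 5)^3
Second-derivative test at each critical point:
  f''(-5/2) = 32/225 > 0 → local minimum
  f''(2) = -2/9 < 0 → local maximum

Critical points: x = -5/2 (local minimum); x = 2 (local maximum)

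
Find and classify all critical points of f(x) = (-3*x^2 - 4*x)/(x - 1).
f'(x) = (-3*x^2 + 6*x + 4)/(x^2 - 2*x + 1)

Solve f'(x) = 0:
  f'(x) = -(3*x^2 - 6*x - 4)/(x - 1)^2; the denominator is positive wherever f is defined, so f'(x) = 0 ⇔ -3*x^2 + 6*x + 4 = 0.
  3*x^2 - 6*x - 4 = 0 has no rational roots; quadratic formula: x = (6 ± √84)/6.
  ⇒ x = 1 - sqrt(21)/3 ≈ -0.5275, 1 + sqrt(21)/3 ≈ 2.5275

f''(x) = -14/(x^3 - 3*x^2 + 3*x - 1)
Second-derivative test at each critical point:
  f''(-0.5275) = 3.9279 > 0 → local minimum
  f''(2.5275) = -3.9279 < 0 → local maximum

Critical points: x = 1 - sqrt(21)/3 ≈ -0.5275 (local minimum); x = 1 + sqrt(21)/3 ≈ 2.5275 (local maximum)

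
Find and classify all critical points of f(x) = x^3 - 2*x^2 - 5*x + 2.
f'(x) = 3*x^2 - 4*x - 5

Solve f'(x) = 0:
  3*x^2 - 4*x - 5 = 0 has no rational roots; quadratic formula: x = (4 ± √76)/6.
  ⇒ x = 2/3 - sqrt(19)/3 ≈ -0.7863, 2/3 + sqrt(19)/3 ≈ 2.1196

f''(x) = 6*x - 4
Second-derivative test at each critical point:
  f''(-0.7863) = -8.7178 < 0 → local maximum
  f''(2.1196) = 8.7178 > 0 → local minimum

Critical points: x = 2/3 - sqrt(19)/3 ≈ -0.7863 (local maximum); x = 2/3 + sqrt(19)/3 ≈ 2.1196 (local minimum)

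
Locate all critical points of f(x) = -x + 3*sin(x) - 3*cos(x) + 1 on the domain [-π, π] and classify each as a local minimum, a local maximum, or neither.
f'(x) = 3*sqrt(2)*sin(x + pi/4) - 1

Solve f'(x) = 0 on [-π, π]:
  f'(x) = 0 ⇔ 3*sin(x) + 3*cos(x) = 1. Write the left side as R·cos(x + φ) with R = √(3² + (-3)²) = 3*sqrt(2), cos φ = sqrt(2)/2, sin φ = -sqrt(2)/2; then cos(x + φ) = sqrt(2)/6. Solve for x and keep the solutions lying in [-π, π].
  ⇒ x = atan((1 - sqrt(17))/(1 + sqrt(17))) ≈ -0.5475, atan((1 + sqrt(17))/(1 - sqrt(17))) + pi ≈ 2.1183

f''(x) = 3*sqrt(2)*cos(x + pi/4)
Second-derivative test at each critical point:
  f''(-0.5475) = 4.1231 > 0 → local minimum
  f''(2.1183) = -4.1231 < 0 → local maximum

Critical points: x = atan((1 - sqrt(17))/(1 + sqrt(17))) ≈ -0.5475 (local minimum); x = atan((1 + sqrt(17))/(1 - sqrt(17))) + pi ≈ 2.1183 (local maximum)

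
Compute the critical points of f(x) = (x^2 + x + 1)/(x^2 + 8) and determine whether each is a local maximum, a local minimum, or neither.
f'(x) = (-x^2 + 14*x + 8)/(x^4 + 16*x^2 + 64)

Solve f'(x) = 0:
  f'(x) = -(x^2 - 14*x - 8)/(x^2 + 8)^2; the denominator is positive wherever f is defined, so f'(x) = 0 ⇔ -x^2 + 14*x + 8 = 0.
  x^2 - 14*x - 8 = 0 has no rational roots; quadratic formula: x = (14 ± √228)/2.
  ⇒ x = 7 - sqrt(57) ≈ -0.5498, 7 + sqrt(57) ≈ 14.5498

f''(x) = 2*(x^3 - 21*x^2 - 24*x + 56)/(x^6 + 24*x^4 + 192*x^2 + 512)
Second-derivative test at each critical point:
  f''(-0.5498) = 0.2191 > 0 → local minimum
  f''(14.5498) = -3.128e-04 < 0 → local maximum

Critical points: x = 7 - sqrt(57) ≈ -0.5498 (local minimum); x = 7 + sqrt(57) ≈ 14.5498 (local maximum)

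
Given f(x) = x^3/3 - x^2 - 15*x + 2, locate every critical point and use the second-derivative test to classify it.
f'(x) = x^2 - 2*x - 15

Solve f'(x) = 0:
  Factor: x^2 - 2*x - 15 = (x - 5)*(x + 3) = 0.
  ⇒ x = -3, 5

f''(x) = 2*x - 2
Second-derivative test at each critical point:
  f''(-3) = -8 < 0 → local maximum
  f''(5) = 8 > 0 → local minimum

Critical points: x = -3 (local maximum); x = 5 (local minimum)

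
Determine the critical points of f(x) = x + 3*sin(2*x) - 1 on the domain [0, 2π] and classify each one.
f'(x) = 6*cos(2*x) + 1

Solve f'(x) = 0 on [0, 2π]:
  f'(x) = 0 ⇔ cos(2*x) = -1/6, i.e. 2*x = ±arccos(-1/6) + 2nπ; keep the solutions lying in [0, 2π].
  ⇒ x = acos(-1/6)/2 ≈ 0.8691, pi - acos(-1/6)/2 ≈ 2.2725, acos(-1/6)/2 + pi ≈ 4.0107, -acos(-1/6)/2 + 2*pi ≈ 5.4141

f''(x) = -12*sin(2*x)
Second-derivative test at each critical point:
  f''(0.8691) = -11.8322 < 0 → local maximum
  f''(2.2725) = 11.8322 > 0 → local minimum
  f''(4.0107) = -11.8322 < 0 → local maximum
  f''(5.4141) = 11.8322 > 0 → local minimum

Critical points: x = acos(-1/6)/2 ≈ 0.8691 (local maximum); x = pi - acos(-1/6)/2 ≈ 2.2725 (local minimum); x = acos(-1/6)/2 + pi ≈ 4.0107 (local maximum); x = -acos(-1/6)/2 + 2*pi ≈ 5.4141 (local minimum)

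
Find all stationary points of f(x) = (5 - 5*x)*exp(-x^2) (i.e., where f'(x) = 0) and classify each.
f'(x) = 5*(2*x*(x - 1) - 1)*exp(-x^2)

Solve f'(x) = 0:
  f'(x) = (10*x^2 - 10*x - 5)·exp(-x^2) and exp(-x^2) > 0 for every x, so f'(x) = 0 ⇔ 10*x^2 - 10*x - 5 = 0.
  Factor: 10*x^2 - 10*x - 5 = 5*(2*x^2 - 2*x - 1); 2*x^2 - 2*x - 1 = 0 has no rational roots; quadratic formula: x = (2 ± √12)/4.
  ⇒ x = 1/2 - sqrt(3)/2 ≈ -0.3660, 1/2 + sqrt(3)/2 ≈ 1.3660

f''(x) = 10*(2*x^2*(1 - x) + 3*x - 1)*exp(-x^2)
Second-derivative test at each critical point:
  f''(-0.3660) = -15.1487 < 0 → local maximum
  f''(1.3660) = 2.6801 > 0 → local minimum

Critical points: x = 1/2 - sqrt(3)/2 ≈ -0.3660 (local maximum); x = 1/2 + sqrt(3)/2 ≈ 1.3660 (local minimum)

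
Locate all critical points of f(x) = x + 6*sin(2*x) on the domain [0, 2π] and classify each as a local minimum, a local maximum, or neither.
f'(x) = 12*cos(2*x) + 1

Solve f'(x) = 0 on [0, 2π]:
  f'(x) = 0 ⇔ cos(2*x) = -1/12, i.e. 2*x = ±arccos(-1/12) + 2nπ; keep the solutions lying in [0, 2π].
  ⇒ x = acos(-1/12)/2 ≈ 0.8271, pi - acos(-1/12)/2 ≈ 2.3145, acos(-1/12)/2 + pi ≈ 3.9687, -acos(-1/12)/2 + 2*pi ≈ 5.4561

f''(x) = -24*sin(2*x)
Second-derivative test at each critical point:
  f''(0.8271) = -23.9165 < 0 → local maximum
  f''(2.3145) = 23.9165 > 0 → local minimum
  f''(3.9687) = -23.9165 < 0 → local maximum
  f''(5.4561) = 23.9165 > 0 → local minimum

Critical points: x = acos(-1/12)/2 ≈ 0.8271 (local maximum); x = pi - acos(-1/12)/2 ≈ 2.3145 (local minimum); x = acos(-1/12)/2 + pi ≈ 3.9687 (local maximum); x = -acos(-1/12)/2 + 2*pi ≈ 5.4561 (local minimum)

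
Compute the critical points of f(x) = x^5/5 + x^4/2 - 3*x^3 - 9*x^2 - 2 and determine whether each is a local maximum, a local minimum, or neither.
f'(x) = x*(x^3 + 2*x^2 - 9*x - 18)

Solve f'(x) = 0:
  Factor: x^4 + 2*x^3 - 9*x^2 - 18*x = x*(x - 3)*(x + 2)*(x + 3) = 0.
  ⇒ x = -3, -2, 0, 3

f''(x) = 4*x^3 + 6*x^2 - 18*x - 18
Second-derivative test at each critical point:
  f''(-3) = -18 < 0 → local maximum
  f''(-2) = 10 > 0 → local minimum
  f''(0) = -18 < 0 → local maximum
  f''(3) = 90 > 0 → local minimum

Critical points: x = -3 (local maximum); x = -2 (local minimum); x = 0 (local maximum); x = 3 (local minimum)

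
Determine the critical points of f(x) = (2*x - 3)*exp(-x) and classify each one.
f'(x) = (5 - 2*x)*exp(-x)

Solve f'(x) = 0:
  f'(x) = (5 - 2*x)·exp(-x) and exp(-x) > 0 for every x, so f'(x) = 0 ⇔ 5 - 2*x = 0.
  5 - 2*x = 0.
  ⇒ x = 5/2

f''(x) = (2*x - 7)*exp(-x)
Second-derivative test at each critical point:
  f''(5/2) = -0.1642 < 0 → local maximum

Critical points: x = 5/2 (local maximum)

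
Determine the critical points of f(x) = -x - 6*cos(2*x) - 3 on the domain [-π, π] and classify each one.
f'(x) = 12*sin(2*x) - 1

Solve f'(x) = 0 on [-π, π]:
  f'(x) = 0 ⇔ sin(2*x) = 1/12, i.e. 2*x = arcsin(1/12) + 2nπ or 2*x = π − arcsin(1/12) + 2nπ; keep the solutions lying in [-π, π].
  ⇒ x = -pi + asin(1/12)/2 ≈ -3.0999, -pi/2 - asin(1/12)/2 ≈ -1.6125, asin(1/12)/2 ≈ 0.0417, -asin(1/12)/2 + pi/2 ≈ 1.5291

f''(x) = 24*cos(2*x)
Second-derivative test at each critical point:
  f''(-3.0999) = 23.9165 > 0 → local minimum
  f''(-1.6125) = -23.9165 < 0 → local maximum
  f''(0.0417) = 23.9165 > 0 → local minimum
  f''(1.5291) = -23.9165 < 0 → local maximum

Critical points: x = -pi + asin(1/12)/2 ≈ -3.0999 (local minimum); x = -pi/2 - asin(1/12)/2 ≈ -1.6125 (local maximum); x = asin(1/12)/2 ≈ 0.0417 (local minimum); x = -asin(1/12)/2 + pi/2 ≈ 1.5291 (local maximum)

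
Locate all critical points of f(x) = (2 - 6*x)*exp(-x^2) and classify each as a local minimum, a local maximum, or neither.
f'(x) = 2*(2*x*(3*x - 1) - 3)*exp(-x^2)

Solve f'(x) = 0:
  f'(x) = (12*x^2 - 4*x - 6)·exp(-x^2) and exp(-x^2) > 0 for every x, so f'(x) = 0 ⇔ 12*x^2 - 4*x - 6 = 0.
  Factor: 12*x^2 - 4*x - 6 = 2*(6*x^2 - 2*x - 3); 6*x^2 - 2*x - 3 = 0 has no rational roots; quadratic formula: x = (2 ± √76)/12.
  ⇒ x = 1/6 - sqrt(19)/6 ≈ -0.5598, 1/6 + sqrt(19)/6 ≈ 0.8931

f''(x) = 4*(2*x^2*(1 - 3*x) + 9*x - 1)*exp(-x^2)
Second-derivative test at each critical point:
  f''(-0.5598) = -12.7447 < 0 → local maximum
  f''(0.8931) = 7.8522 > 0 → local minimum

Critical points: x = 1/6 - sqrt(19)/6 ≈ -0.5598 (local maximum); x = 1/6 + sqrt(19)/6 ≈ 0.8931 (local minimum)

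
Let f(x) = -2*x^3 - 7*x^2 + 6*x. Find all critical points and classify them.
f'(x) = -6*x^2 - 14*x + 6

Solve f'(x) = 0:
  Factor: -6*x^2 - 14*x + 6 = -2*(3*x^2 + 7*x - 3); 3*x^2 + 7*x - 3 = 0 has no rational roots; quadratic formula: x = (-7 ± √85)/6.
  ⇒ x = -sqrt(85)/6 - 7/6 ≈ -2.7033, -7/6 + sqrt(85)/6 ≈ 0.3699

f''(x) = -12*x - 14
Second-derivative test at each critical point:
  f''(-2.7033) = 18.4391 > 0 → local minimum
  f''(0.3699) = -18.4391 < 0 → local maximum

Critical points: x = -sqrt(85)/6 - 7/6 ≈ -2.7033 (local minimum); x = -7/6 + sqrt(85)/6 ≈ 0.3699 (local maximum)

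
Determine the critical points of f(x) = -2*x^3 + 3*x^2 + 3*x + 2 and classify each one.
f'(x) = -6*x^2 + 6*x + 3

Solve f'(x) = 0:
  Factor: -6*x^2 + 6*x + 3 = -3*(2*x^2 - 2*x - 1); 2*x^2 - 2*x - 1 = 0 has no rational roots; quadratic formula: x = (2 ± √12)/4.
  ⇒ x = 1/2 - sqrt(3)/2 ≈ -0.3660, 1/2 + sqrt(3)/2 ≈ 1.3660

f''(x) = 6 - 12*x
Second-derivative test at each critical point:
  f''(-0.3660) = 10.3923 > 0 → local minimum
  f''(1.3660) = -10.3923 < 0 → local maximum

Critical points: x = 1/2 - sqrt(3)/2 ≈ -0.3660 (local minimum); x = 1/2 + sqrt(3)/2 ≈ 1.3660 (local maximum)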